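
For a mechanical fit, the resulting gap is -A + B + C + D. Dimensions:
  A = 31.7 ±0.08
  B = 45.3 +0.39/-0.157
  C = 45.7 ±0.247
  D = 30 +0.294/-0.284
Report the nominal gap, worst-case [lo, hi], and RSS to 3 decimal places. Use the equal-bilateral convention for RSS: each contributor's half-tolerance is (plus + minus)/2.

Stack each dimension's contribution:
  -A: nom -31.700 → Σnom=-31.700; wc +0.080/-0.080 → slack +0.080/-0.080; half-tol=0.080, Σhalf²=0.006400
  +B: nom +45.300 → Σnom=13.600; wc +0.390/-0.157 → slack +0.470/-0.237; half-tol=0.274, Σhalf²=0.081202
  +C: nom +45.700 → Σnom=59.300; wc +0.247/-0.247 → slack +0.717/-0.484; half-tol=0.247, Σhalf²=0.142211
  +D: nom +30.000 → Σnom=89.300; wc +0.294/-0.284 → slack +1.011/-0.768; half-tol=0.289, Σhalf²=0.225732
Nominal = 89.300. Worst-case = [89.300 - 0.768, 89.300 + 1.011] = [88.532, 90.311]. RSS = √0.225732 = 0.475.

nominal=89.300 wc=[88.532,90.311] rss=0.475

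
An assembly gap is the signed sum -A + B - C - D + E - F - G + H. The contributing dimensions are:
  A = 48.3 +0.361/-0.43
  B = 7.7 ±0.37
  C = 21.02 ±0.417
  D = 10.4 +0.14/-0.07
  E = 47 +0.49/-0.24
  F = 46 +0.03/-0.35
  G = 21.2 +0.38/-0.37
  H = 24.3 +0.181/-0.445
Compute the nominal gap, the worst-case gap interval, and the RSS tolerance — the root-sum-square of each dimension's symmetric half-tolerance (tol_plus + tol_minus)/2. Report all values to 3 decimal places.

Stack each dimension's contribution:
  -A: nom -48.300 → Σnom=-48.300; wc +0.430/-0.361 → slack +0.430/-0.361; half-tol=0.395, Σhalf²=0.156420
  +B: nom +7.700 → Σnom=-40.600; wc +0.370/-0.370 → slack +0.800/-0.731; half-tol=0.370, Σhalf²=0.293320
  -C: nom -21.020 → Σnom=-61.620; wc +0.417/-0.417 → slack +1.217/-1.148; half-tol=0.417, Σhalf²=0.467209
  -D: nom -10.400 → Σnom=-72.020; wc +0.070/-0.140 → slack +1.287/-1.288; half-tol=0.105, Σhalf²=0.478234
  +E: nom +47.000 → Σnom=-25.020; wc +0.490/-0.240 → slack +1.777/-1.528; half-tol=0.365, Σhalf²=0.611459
  -F: nom -46.000 → Σnom=-71.020; wc +0.350/-0.030 → slack +2.127/-1.558; half-tol=0.190, Σhalf²=0.647559
  -G: nom -21.200 → Σnom=-92.220; wc +0.370/-0.380 → slack +2.497/-1.938; half-tol=0.375, Σhalf²=0.788184
  +H: nom +24.300 → Σnom=-67.920; wc +0.181/-0.445 → slack +2.678/-2.383; half-tol=0.313, Σhalf²=0.886153
Nominal = -67.920. Worst-case = [-67.920 - 2.383, -67.920 + 2.678] = [-70.303, -65.242]. RSS = √0.886153 = 0.941.

nominal=-67.920 wc=[-70.303,-65.242] rss=0.941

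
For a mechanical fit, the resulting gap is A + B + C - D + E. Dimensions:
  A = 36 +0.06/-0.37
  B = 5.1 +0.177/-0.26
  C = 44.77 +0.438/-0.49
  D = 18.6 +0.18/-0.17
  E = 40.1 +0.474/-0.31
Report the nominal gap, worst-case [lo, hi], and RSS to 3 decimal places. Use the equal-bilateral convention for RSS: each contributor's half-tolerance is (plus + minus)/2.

Stack each dimension's contribution:
  +A: nom +36.000 → Σnom=36.000; wc +0.060/-0.370 → slack +0.060/-0.370; half-tol=0.215, Σhalf²=0.046225
  +B: nom +5.100 → Σnom=41.100; wc +0.177/-0.260 → slack +0.237/-0.630; half-tol=0.218, Σhalf²=0.093967
  +C: nom +44.770 → Σnom=85.870; wc +0.438/-0.490 → slack +0.675/-1.120; half-tol=0.464, Σhalf²=0.309263
  -D: nom -18.600 → Σnom=67.270; wc +0.170/-0.180 → slack +0.845/-1.300; half-tol=0.175, Σhalf²=0.339888
  +E: nom +40.100 → Σnom=107.370; wc +0.474/-0.310 → slack +1.319/-1.610; half-tol=0.392, Σhalf²=0.493552
Nominal = 107.370. Worst-case = [107.370 - 1.610, 107.370 + 1.319] = [105.760, 108.689]. RSS = √0.493552 = 0.703.

nominal=107.370 wc=[105.760,108.689] rss=0.703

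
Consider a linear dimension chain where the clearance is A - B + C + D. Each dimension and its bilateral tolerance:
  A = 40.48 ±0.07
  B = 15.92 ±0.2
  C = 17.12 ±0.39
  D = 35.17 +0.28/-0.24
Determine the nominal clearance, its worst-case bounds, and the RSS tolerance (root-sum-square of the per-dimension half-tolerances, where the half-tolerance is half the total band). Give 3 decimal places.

Stack each dimension's contribution:
  +A: nom +40.480 → Σnom=40.480; wc +0.070/-0.070 → slack +0.070/-0.070; half-tol=0.070, Σhalf²=0.004900
  -B: nom -15.920 → Σnom=24.560; wc +0.200/-0.200 → slack +0.270/-0.270; half-tol=0.200, Σhalf²=0.044900
  +C: nom +17.120 → Σnom=41.680; wc +0.390/-0.390 → slack +0.660/-0.660; half-tol=0.390, Σhalf²=0.197000
  +D: nom +35.170 → Σnom=76.850; wc +0.280/-0.240 → slack +0.940/-0.900; half-tol=0.260, Σhalf²=0.264600
Nominal = 76.850. Worst-case = [76.850 - 0.900, 76.850 + 0.940] = [75.950, 77.790]. RSS = √0.264600 = 0.514.

nominal=76.850 wc=[75.950,77.790] rss=0.514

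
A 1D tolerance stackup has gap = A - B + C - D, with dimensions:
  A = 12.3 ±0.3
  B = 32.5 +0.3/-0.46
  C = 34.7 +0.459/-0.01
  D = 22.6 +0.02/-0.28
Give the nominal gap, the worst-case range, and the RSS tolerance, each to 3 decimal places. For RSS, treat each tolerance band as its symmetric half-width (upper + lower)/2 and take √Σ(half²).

Stack each dimension's contribution:
  +A: nom +12.300 → Σnom=12.300; wc +0.300/-0.300 → slack +0.300/-0.300; half-tol=0.300, Σhalf²=0.090000
  -B: nom -32.500 → Σnom=-20.200; wc +0.460/-0.300 → slack +0.760/-0.600; half-tol=0.380, Σhalf²=0.234400
  +C: nom +34.700 → Σnom=14.500; wc +0.459/-0.010 → slack +1.219/-0.610; half-tol=0.235, Σhalf²=0.289390
  -D: nom -22.600 → Σnom=-8.100; wc +0.280/-0.020 → slack +1.499/-0.630; half-tol=0.150, Σhalf²=0.311890
Nominal = -8.100. Worst-case = [-8.100 - 0.630, -8.100 + 1.499] = [-8.730, -6.601]. RSS = √0.311890 = 0.558.

nominal=-8.100 wc=[-8.730,-6.601] rss=0.558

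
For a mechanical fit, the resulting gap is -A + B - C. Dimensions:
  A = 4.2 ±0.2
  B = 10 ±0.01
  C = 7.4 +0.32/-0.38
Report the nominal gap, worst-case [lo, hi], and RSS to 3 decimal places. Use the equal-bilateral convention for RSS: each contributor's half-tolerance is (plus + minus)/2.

Stack each dimension's contribution:
  -A: nom -4.200 → Σnom=-4.200; wc +0.200/-0.200 → slack +0.200/-0.200; half-tol=0.200, Σhalf²=0.040000
  +B: nom +10.000 → Σnom=5.800; wc +0.010/-0.010 → slack +0.210/-0.210; half-tol=0.010, Σhalf²=0.040100
  -C: nom -7.400 → Σnom=-1.600; wc +0.380/-0.320 → slack +0.590/-0.530; half-tol=0.350, Σhalf²=0.162600
Nominal = -1.600. Worst-case = [-1.600 - 0.530, -1.600 + 0.590] = [-2.130, -1.010]. RSS = √0.162600 = 0.403.

nominal=-1.600 wc=[-2.130,-1.010] rss=0.403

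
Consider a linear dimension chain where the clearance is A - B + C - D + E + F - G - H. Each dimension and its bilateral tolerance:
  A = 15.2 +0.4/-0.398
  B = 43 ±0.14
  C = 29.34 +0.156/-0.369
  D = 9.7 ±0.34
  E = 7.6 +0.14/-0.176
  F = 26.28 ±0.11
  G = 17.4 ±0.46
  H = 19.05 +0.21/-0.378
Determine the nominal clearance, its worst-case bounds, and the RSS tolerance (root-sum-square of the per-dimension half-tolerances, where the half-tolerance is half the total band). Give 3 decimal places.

nominal=-10.730 wc=[-12.933,-8.606] rss=0.836

Stack each dimension's contribution:
  +A: nom +15.200 → Σnom=15.200; wc +0.400/-0.398 → slack +0.400/-0.398; half-tol=0.399, Σhalf²=0.159201
  -B: nom -43.000 → Σnom=-27.800; wc +0.140/-0.140 → slack +0.540/-0.538; half-tol=0.140, Σhalf²=0.178801
  +C: nom +29.340 → Σnom=1.540; wc +0.156/-0.369 → slack +0.696/-0.907; half-tol=0.263, Σhalf²=0.247707
  -D: nom -9.700 → Σnom=-8.160; wc +0.340/-0.340 → slack +1.036/-1.247; half-tol=0.340, Σhalf²=0.363307
  +E: nom +7.600 → Σnom=-0.560; wc +0.140/-0.176 → slack +1.176/-1.423; half-tol=0.158, Σhalf²=0.388271
  +F: nom +26.280 → Σnom=25.720; wc +0.110/-0.110 → slack +1.286/-1.533; half-tol=0.110, Σhalf²=0.400371
  -G: nom -17.400 → Σnom=8.320; wc +0.460/-0.460 → slack +1.746/-1.993; half-tol=0.460, Σhalf²=0.611971
  -H: nom -19.050 → Σnom=-10.730; wc +0.378/-0.210 → slack +2.124/-2.203; half-tol=0.294, Σhalf²=0.698407
Nominal = -10.730. Worst-case = [-10.730 - 2.203, -10.730 + 2.124] = [-12.933, -8.606]. RSS = √0.698407 = 0.836.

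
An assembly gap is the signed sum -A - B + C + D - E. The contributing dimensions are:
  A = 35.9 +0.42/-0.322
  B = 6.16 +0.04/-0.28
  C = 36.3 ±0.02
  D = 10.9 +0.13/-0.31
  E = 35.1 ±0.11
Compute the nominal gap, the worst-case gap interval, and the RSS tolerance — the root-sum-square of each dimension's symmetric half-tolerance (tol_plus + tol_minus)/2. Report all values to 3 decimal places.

Stack each dimension's contribution:
  -A: nom -35.900 → Σnom=-35.900; wc +0.322/-0.420 → slack +0.322/-0.420; half-tol=0.371, Σhalf²=0.137641
  -B: nom -6.160 → Σnom=-42.060; wc +0.280/-0.040 → slack +0.602/-0.460; half-tol=0.160, Σhalf²=0.163241
  +C: nom +36.300 → Σnom=-5.760; wc +0.020/-0.020 → slack +0.622/-0.480; half-tol=0.020, Σhalf²=0.163641
  +D: nom +10.900 → Σnom=5.140; wc +0.130/-0.310 → slack +0.752/-0.790; half-tol=0.220, Σhalf²=0.212041
  -E: nom -35.100 → Σnom=-29.960; wc +0.110/-0.110 → slack +0.862/-0.900; half-tol=0.110, Σhalf²=0.224141
Nominal = -29.960. Worst-case = [-29.960 - 0.900, -29.960 + 0.862] = [-30.860, -29.098]. RSS = √0.224141 = 0.473.

nominal=-29.960 wc=[-30.860,-29.098] rss=0.473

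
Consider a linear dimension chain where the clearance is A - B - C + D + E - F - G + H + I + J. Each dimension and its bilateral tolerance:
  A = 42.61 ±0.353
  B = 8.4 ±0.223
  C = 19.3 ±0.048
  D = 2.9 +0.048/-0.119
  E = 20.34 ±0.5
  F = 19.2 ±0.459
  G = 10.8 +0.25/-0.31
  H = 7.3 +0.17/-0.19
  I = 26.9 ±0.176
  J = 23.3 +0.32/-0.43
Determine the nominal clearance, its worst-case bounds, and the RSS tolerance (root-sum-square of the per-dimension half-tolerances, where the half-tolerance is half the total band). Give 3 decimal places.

nominal=65.650 wc=[62.902,68.257] rss=0.963

Stack each dimension's contribution:
  +A: nom +42.610 → Σnom=42.610; wc +0.353/-0.353 → slack +0.353/-0.353; half-tol=0.353, Σhalf²=0.124609
  -B: nom -8.400 → Σnom=34.210; wc +0.223/-0.223 → slack +0.576/-0.576; half-tol=0.223, Σhalf²=0.174338
  -C: nom -19.300 → Σnom=14.910; wc +0.048/-0.048 → slack +0.624/-0.624; half-tol=0.048, Σhalf²=0.176642
  +D: nom +2.900 → Σnom=17.810; wc +0.048/-0.119 → slack +0.672/-0.743; half-tol=0.083, Σhalf²=0.183614
  +E: nom +20.340 → Σnom=38.150; wc +0.500/-0.500 → slack +1.172/-1.243; half-tol=0.500, Σhalf²=0.433614
  -F: nom -19.200 → Σnom=18.950; wc +0.459/-0.459 → slack +1.631/-1.702; half-tol=0.459, Σhalf²=0.644295
  -G: nom -10.800 → Σnom=8.150; wc +0.310/-0.250 → slack +1.941/-1.952; half-tol=0.280, Σhalf²=0.722695
  +H: nom +7.300 → Σnom=15.450; wc +0.170/-0.190 → slack +2.111/-2.142; half-tol=0.180, Σhalf²=0.755095
  +I: nom +26.900 → Σnom=42.350; wc +0.176/-0.176 → slack +2.287/-2.318; half-tol=0.176, Σhalf²=0.786071
  +J: nom +23.300 → Σnom=65.650; wc +0.320/-0.430 → slack +2.607/-2.748; half-tol=0.375, Σhalf²=0.926696
Nominal = 65.650. Worst-case = [65.650 - 2.748, 65.650 + 2.607] = [62.902, 68.257]. RSS = √0.926696 = 0.963.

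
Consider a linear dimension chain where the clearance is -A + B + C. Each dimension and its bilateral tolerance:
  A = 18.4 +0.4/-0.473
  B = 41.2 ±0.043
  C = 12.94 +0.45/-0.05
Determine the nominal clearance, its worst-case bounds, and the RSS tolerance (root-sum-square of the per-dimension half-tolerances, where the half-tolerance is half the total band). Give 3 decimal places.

nominal=35.740 wc=[35.247,36.706] rss=0.505

Stack each dimension's contribution:
  -A: nom -18.400 → Σnom=-18.400; wc +0.473/-0.400 → slack +0.473/-0.400; half-tol=0.436, Σhalf²=0.190532
  +B: nom +41.200 → Σnom=22.800; wc +0.043/-0.043 → slack +0.516/-0.443; half-tol=0.043, Σhalf²=0.192381
  +C: nom +12.940 → Σnom=35.740; wc +0.450/-0.050 → slack +0.966/-0.493; half-tol=0.250, Σhalf²=0.254881
Nominal = 35.740. Worst-case = [35.740 - 0.493, 35.740 + 0.966] = [35.247, 36.706]. RSS = √0.254881 = 0.505.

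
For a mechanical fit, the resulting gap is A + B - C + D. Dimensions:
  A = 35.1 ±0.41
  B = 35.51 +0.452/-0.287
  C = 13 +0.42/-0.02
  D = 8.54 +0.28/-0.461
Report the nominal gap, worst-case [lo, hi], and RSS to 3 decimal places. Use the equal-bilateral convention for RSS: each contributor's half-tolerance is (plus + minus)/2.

Stack each dimension's contribution:
  +A: nom +35.100 → Σnom=35.100; wc +0.410/-0.410 → slack +0.410/-0.410; half-tol=0.410, Σhalf²=0.168100
  +B: nom +35.510 → Σnom=70.610; wc +0.452/-0.287 → slack +0.862/-0.697; half-tol=0.369, Σhalf²=0.304630
  -C: nom -13.000 → Σnom=57.610; wc +0.020/-0.420 → slack +0.882/-1.117; half-tol=0.220, Σhalf²=0.353030
  +D: nom +8.540 → Σnom=66.150; wc +0.280/-0.461 → slack +1.162/-1.578; half-tol=0.371, Σhalf²=0.490301
Nominal = 66.150. Worst-case = [66.150 - 1.578, 66.150 + 1.162] = [64.572, 67.312]. RSS = √0.490301 = 0.700.

nominal=66.150 wc=[64.572,67.312] rss=0.700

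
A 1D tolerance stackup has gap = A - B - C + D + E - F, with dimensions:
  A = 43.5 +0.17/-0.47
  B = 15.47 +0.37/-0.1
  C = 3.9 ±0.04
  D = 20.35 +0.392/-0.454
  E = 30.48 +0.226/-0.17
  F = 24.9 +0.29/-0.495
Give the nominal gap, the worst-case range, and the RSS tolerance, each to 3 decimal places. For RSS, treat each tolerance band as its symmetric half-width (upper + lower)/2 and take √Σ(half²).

Stack each dimension's contribution:
  +A: nom +43.500 → Σnom=43.500; wc +0.170/-0.470 → slack +0.170/-0.470; half-tol=0.320, Σhalf²=0.102400
  -B: nom -15.470 → Σnom=28.030; wc +0.100/-0.370 → slack +0.270/-0.840; half-tol=0.235, Σhalf²=0.157625
  -C: nom -3.900 → Σnom=24.130; wc +0.040/-0.040 → slack +0.310/-0.880; half-tol=0.040, Σhalf²=0.159225
  +D: nom +20.350 → Σnom=44.480; wc +0.392/-0.454 → slack +0.702/-1.334; half-tol=0.423, Σhalf²=0.338154
  +E: nom +30.480 → Σnom=74.960; wc +0.226/-0.170 → slack +0.928/-1.504; half-tol=0.198, Σhalf²=0.377358
  -F: nom -24.900 → Σnom=50.060; wc +0.495/-0.290 → slack +1.423/-1.794; half-tol=0.392, Σhalf²=0.531414
Nominal = 50.060. Worst-case = [50.060 - 1.794, 50.060 + 1.423] = [48.266, 51.483]. RSS = √0.531414 = 0.729.

nominal=50.060 wc=[48.266,51.483] rss=0.729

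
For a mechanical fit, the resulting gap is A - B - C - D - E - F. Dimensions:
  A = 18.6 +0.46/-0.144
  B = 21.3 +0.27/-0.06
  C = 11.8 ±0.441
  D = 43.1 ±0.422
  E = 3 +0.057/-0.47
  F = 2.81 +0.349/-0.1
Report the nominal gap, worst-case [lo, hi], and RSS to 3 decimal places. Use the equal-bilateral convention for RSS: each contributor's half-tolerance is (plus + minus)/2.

Stack each dimension's contribution:
  +A: nom +18.600 → Σnom=18.600; wc +0.460/-0.144 → slack +0.460/-0.144; half-tol=0.302, Σhalf²=0.091204
  -B: nom -21.300 → Σnom=-2.700; wc +0.060/-0.270 → slack +0.520/-0.414; half-tol=0.165, Σhalf²=0.118429
  -C: nom -11.800 → Σnom=-14.500; wc +0.441/-0.441 → slack +0.961/-0.855; half-tol=0.441, Σhalf²=0.312910
  -D: nom -43.100 → Σnom=-57.600; wc +0.422/-0.422 → slack +1.383/-1.277; half-tol=0.422, Σhalf²=0.490994
  -E: nom -3.000 → Σnom=-60.600; wc +0.470/-0.057 → slack +1.853/-1.334; half-tol=0.264, Σhalf²=0.560426
  -F: nom -2.810 → Σnom=-63.410; wc +0.100/-0.349 → slack +1.953/-1.683; half-tol=0.224, Σhalf²=0.610827
Nominal = -63.410. Worst-case = [-63.410 - 1.683, -63.410 + 1.953] = [-65.093, -61.457]. RSS = √0.610827 = 0.782.

nominal=-63.410 wc=[-65.093,-61.457] rss=0.782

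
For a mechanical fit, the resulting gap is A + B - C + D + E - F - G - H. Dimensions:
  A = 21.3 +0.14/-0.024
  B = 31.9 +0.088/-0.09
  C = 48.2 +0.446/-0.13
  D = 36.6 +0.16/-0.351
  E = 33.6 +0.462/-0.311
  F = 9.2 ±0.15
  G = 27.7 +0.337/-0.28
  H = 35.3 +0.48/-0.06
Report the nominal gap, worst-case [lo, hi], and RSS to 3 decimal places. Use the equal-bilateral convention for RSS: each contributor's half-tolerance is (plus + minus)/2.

nominal=3.000 wc=[0.811,4.470] rss=0.709

Stack each dimension's contribution:
  +A: nom +21.300 → Σnom=21.300; wc +0.140/-0.024 → slack +0.140/-0.024; half-tol=0.082, Σhalf²=0.006724
  +B: nom +31.900 → Σnom=53.200; wc +0.088/-0.090 → slack +0.228/-0.114; half-tol=0.089, Σhalf²=0.014645
  -C: nom -48.200 → Σnom=5.000; wc +0.130/-0.446 → slack +0.358/-0.560; half-tol=0.288, Σhalf²=0.097589
  +D: nom +36.600 → Σnom=41.600; wc +0.160/-0.351 → slack +0.518/-0.911; half-tol=0.256, Σhalf²=0.162869
  +E: nom +33.600 → Σnom=75.200; wc +0.462/-0.311 → slack +0.980/-1.222; half-tol=0.387, Σhalf²=0.312252
  -F: nom -9.200 → Σnom=66.000; wc +0.150/-0.150 → slack +1.130/-1.372; half-tol=0.150, Σhalf²=0.334752
  -G: nom -27.700 → Σnom=38.300; wc +0.280/-0.337 → slack +1.410/-1.709; half-tol=0.308, Σhalf²=0.429924
  -H: nom -35.300 → Σnom=3.000; wc +0.060/-0.480 → slack +1.470/-2.189; half-tol=0.270, Σhalf²=0.502824
Nominal = 3.000. Worst-case = [3.000 - 2.189, 3.000 + 1.470] = [0.811, 4.470]. RSS = √0.502824 = 0.709.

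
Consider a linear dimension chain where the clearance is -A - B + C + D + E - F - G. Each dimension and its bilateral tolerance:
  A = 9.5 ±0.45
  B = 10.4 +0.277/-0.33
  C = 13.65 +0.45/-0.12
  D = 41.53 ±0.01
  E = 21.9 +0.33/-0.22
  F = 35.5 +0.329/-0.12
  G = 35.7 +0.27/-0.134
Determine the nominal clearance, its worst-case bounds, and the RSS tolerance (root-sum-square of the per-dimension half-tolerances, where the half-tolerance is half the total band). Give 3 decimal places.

Stack each dimension's contribution:
  -A: nom -9.500 → Σnom=-9.500; wc +0.450/-0.450 → slack +0.450/-0.450; half-tol=0.450, Σhalf²=0.202500
  -B: nom -10.400 → Σnom=-19.900; wc +0.330/-0.277 → slack +0.780/-0.727; half-tol=0.303, Σhalf²=0.294612
  +C: nom +13.650 → Σnom=-6.250; wc +0.450/-0.120 → slack +1.230/-0.847; half-tol=0.285, Σhalf²=0.375837
  +D: nom +41.530 → Σnom=35.280; wc +0.010/-0.010 → slack +1.240/-0.857; half-tol=0.010, Σhalf²=0.375937
  +E: nom +21.900 → Σnom=57.180; wc +0.330/-0.220 → slack +1.570/-1.077; half-tol=0.275, Σhalf²=0.451562
  -F: nom -35.500 → Σnom=21.680; wc +0.120/-0.329 → slack +1.690/-1.406; half-tol=0.225, Σhalf²=0.501962
  -G: nom -35.700 → Σnom=-14.020; wc +0.134/-0.270 → slack +1.824/-1.676; half-tol=0.202, Σhalf²=0.542766
Nominal = -14.020. Worst-case = [-14.020 - 1.676, -14.020 + 1.824] = [-15.696, -12.196]. RSS = √0.542766 = 0.737.

nominal=-14.020 wc=[-15.696,-12.196] rss=0.737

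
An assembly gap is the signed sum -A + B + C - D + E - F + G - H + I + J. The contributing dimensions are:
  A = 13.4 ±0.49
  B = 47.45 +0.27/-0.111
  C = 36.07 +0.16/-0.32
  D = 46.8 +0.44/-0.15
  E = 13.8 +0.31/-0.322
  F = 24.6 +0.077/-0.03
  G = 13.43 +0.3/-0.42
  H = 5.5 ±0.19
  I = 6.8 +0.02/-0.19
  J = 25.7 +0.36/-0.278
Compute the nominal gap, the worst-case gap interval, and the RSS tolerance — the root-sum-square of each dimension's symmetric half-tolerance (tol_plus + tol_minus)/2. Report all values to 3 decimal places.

Stack each dimension's contribution:
  -A: nom -13.400 → Σnom=-13.400; wc +0.490/-0.490 → slack +0.490/-0.490; half-tol=0.490, Σhalf²=0.240100
  +B: nom +47.450 → Σnom=34.050; wc +0.270/-0.111 → slack +0.760/-0.601; half-tol=0.191, Σhalf²=0.276390
  +C: nom +36.070 → Σnom=70.120; wc +0.160/-0.320 → slack +0.920/-0.921; half-tol=0.240, Σhalf²=0.333990
  -D: nom -46.800 → Σnom=23.320; wc +0.150/-0.440 → slack +1.070/-1.361; half-tol=0.295, Σhalf²=0.421015
  +E: nom +13.800 → Σnom=37.120; wc +0.310/-0.322 → slack +1.380/-1.683; half-tol=0.316, Σhalf²=0.520871
  -F: nom -24.600 → Σnom=12.520; wc +0.030/-0.077 → slack +1.410/-1.760; half-tol=0.053, Σhalf²=0.523733
  +G: nom +13.430 → Σnom=25.950; wc +0.300/-0.420 → slack +1.710/-2.180; half-tol=0.360, Σhalf²=0.653333
  -H: nom -5.500 → Σnom=20.450; wc +0.190/-0.190 → slack +1.900/-2.370; half-tol=0.190, Σhalf²=0.689433
  +I: nom +6.800 → Σnom=27.250; wc +0.020/-0.190 → slack +1.920/-2.560; half-tol=0.105, Σhalf²=0.700458
  +J: nom +25.700 → Σnom=52.950; wc +0.360/-0.278 → slack +2.280/-2.838; half-tol=0.319, Σhalf²=0.802219
Nominal = 52.950. Worst-case = [52.950 - 2.838, 52.950 + 2.280] = [50.112, 55.230]. RSS = √0.802219 = 0.896.

nominal=52.950 wc=[50.112,55.230] rss=0.896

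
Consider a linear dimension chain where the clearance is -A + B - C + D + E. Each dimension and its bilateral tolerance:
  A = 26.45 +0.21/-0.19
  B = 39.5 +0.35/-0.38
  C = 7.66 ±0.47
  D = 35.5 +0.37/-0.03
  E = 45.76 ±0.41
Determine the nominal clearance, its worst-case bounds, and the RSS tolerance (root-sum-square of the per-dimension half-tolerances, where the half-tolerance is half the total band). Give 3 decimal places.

Stack each dimension's contribution:
  -A: nom -26.450 → Σnom=-26.450; wc +0.190/-0.210 → slack +0.190/-0.210; half-tol=0.200, Σhalf²=0.040000
  +B: nom +39.500 → Σnom=13.050; wc +0.350/-0.380 → slack +0.540/-0.590; half-tol=0.365, Σhalf²=0.173225
  -C: nom -7.660 → Σnom=5.390; wc +0.470/-0.470 → slack +1.010/-1.060; half-tol=0.470, Σhalf²=0.394125
  +D: nom +35.500 → Σnom=40.890; wc +0.370/-0.030 → slack +1.380/-1.090; half-tol=0.200, Σhalf²=0.434125
  +E: nom +45.760 → Σnom=86.650; wc +0.410/-0.410 → slack +1.790/-1.500; half-tol=0.410, Σhalf²=0.602225
Nominal = 86.650. Worst-case = [86.650 - 1.500, 86.650 + 1.790] = [85.150, 88.440]. RSS = √0.602225 = 0.776.

nominal=86.650 wc=[85.150,88.440] rss=0.776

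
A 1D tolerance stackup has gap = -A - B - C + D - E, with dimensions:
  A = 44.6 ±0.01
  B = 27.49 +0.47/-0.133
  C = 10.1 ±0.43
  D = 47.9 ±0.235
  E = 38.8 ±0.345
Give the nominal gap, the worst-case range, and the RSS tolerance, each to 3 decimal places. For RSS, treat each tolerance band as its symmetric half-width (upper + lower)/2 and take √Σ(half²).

Stack each dimension's contribution:
  -A: nom -44.600 → Σnom=-44.600; wc +0.010/-0.010 → slack +0.010/-0.010; half-tol=0.010, Σhalf²=0.000100
  -B: nom -27.490 → Σnom=-72.090; wc +0.133/-0.470 → slack +0.143/-0.480; half-tol=0.301, Σhalf²=0.091002
  -C: nom -10.100 → Σnom=-82.190; wc +0.430/-0.430 → slack +0.573/-0.910; half-tol=0.430, Σhalf²=0.275902
  +D: nom +47.900 → Σnom=-34.290; wc +0.235/-0.235 → slack +0.808/-1.145; half-tol=0.235, Σhalf²=0.331127
  -E: nom -38.800 → Σnom=-73.090; wc +0.345/-0.345 → slack +1.153/-1.490; half-tol=0.345, Σhalf²=0.450152
Nominal = -73.090. Worst-case = [-73.090 - 1.490, -73.090 + 1.153] = [-74.580, -71.937]. RSS = √0.450152 = 0.671.

nominal=-73.090 wc=[-74.580,-71.937] rss=0.671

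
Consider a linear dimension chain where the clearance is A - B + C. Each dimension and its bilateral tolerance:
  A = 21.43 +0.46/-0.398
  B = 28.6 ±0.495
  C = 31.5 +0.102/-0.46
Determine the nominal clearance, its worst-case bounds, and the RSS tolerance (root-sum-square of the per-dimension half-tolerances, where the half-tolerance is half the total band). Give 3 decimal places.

nominal=24.330 wc=[22.977,25.387] rss=0.713

Stack each dimension's contribution:
  +A: nom +21.430 → Σnom=21.430; wc +0.460/-0.398 → slack +0.460/-0.398; half-tol=0.429, Σhalf²=0.184041
  -B: nom -28.600 → Σnom=-7.170; wc +0.495/-0.495 → slack +0.955/-0.893; half-tol=0.495, Σhalf²=0.429066
  +C: nom +31.500 → Σnom=24.330; wc +0.102/-0.460 → slack +1.057/-1.353; half-tol=0.281, Σhalf²=0.508027
Nominal = 24.330. Worst-case = [24.330 - 1.353, 24.330 + 1.057] = [22.977, 25.387]. RSS = √0.508027 = 0.713.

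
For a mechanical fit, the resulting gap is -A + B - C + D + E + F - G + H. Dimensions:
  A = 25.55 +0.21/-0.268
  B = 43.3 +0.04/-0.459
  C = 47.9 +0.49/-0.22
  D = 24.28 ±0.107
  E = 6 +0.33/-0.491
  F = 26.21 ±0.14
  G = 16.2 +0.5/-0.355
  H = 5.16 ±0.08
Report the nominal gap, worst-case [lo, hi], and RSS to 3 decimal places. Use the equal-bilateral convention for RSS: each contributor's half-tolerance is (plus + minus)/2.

Stack each dimension's contribution:
  -A: nom -25.550 → Σnom=-25.550; wc +0.268/-0.210 → slack +0.268/-0.210; half-tol=0.239, Σhalf²=0.057121
  +B: nom +43.300 → Σnom=17.750; wc +0.040/-0.459 → slack +0.308/-0.669; half-tol=0.249, Σhalf²=0.119371
  -C: nom -47.900 → Σnom=-30.150; wc +0.220/-0.490 → slack +0.528/-1.159; half-tol=0.355, Σhalf²=0.245396
  +D: nom +24.280 → Σnom=-5.870; wc +0.107/-0.107 → slack +0.635/-1.266; half-tol=0.107, Σhalf²=0.256845
  +E: nom +6.000 → Σnom=0.130; wc +0.330/-0.491 → slack +0.965/-1.757; half-tol=0.410, Σhalf²=0.425355
  +F: nom +26.210 → Σnom=26.340; wc +0.140/-0.140 → slack +1.105/-1.897; half-tol=0.140, Σhalf²=0.444955
  -G: nom -16.200 → Σnom=10.140; wc +0.355/-0.500 → slack +1.460/-2.397; half-tol=0.427, Σhalf²=0.627712
  +H: nom +5.160 → Σnom=15.300; wc +0.080/-0.080 → slack +1.540/-2.477; half-tol=0.080, Σhalf²=0.634112
Nominal = 15.300. Worst-case = [15.300 - 2.477, 15.300 + 1.540] = [12.823, 16.840]. RSS = √0.634112 = 0.796.

nominal=15.300 wc=[12.823,16.840] rss=0.796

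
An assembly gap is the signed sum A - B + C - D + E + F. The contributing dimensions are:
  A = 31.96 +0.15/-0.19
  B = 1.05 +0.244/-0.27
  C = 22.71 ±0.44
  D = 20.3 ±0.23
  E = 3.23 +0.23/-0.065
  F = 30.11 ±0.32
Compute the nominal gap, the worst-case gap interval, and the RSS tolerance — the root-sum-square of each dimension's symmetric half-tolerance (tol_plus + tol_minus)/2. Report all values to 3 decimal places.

Stack each dimension's contribution:
  +A: nom +31.960 → Σnom=31.960; wc +0.150/-0.190 → slack +0.150/-0.190; half-tol=0.170, Σhalf²=0.028900
  -B: nom -1.050 → Σnom=30.910; wc +0.270/-0.244 → slack +0.420/-0.434; half-tol=0.257, Σhalf²=0.094949
  +C: nom +22.710 → Σnom=53.620; wc +0.440/-0.440 → slack +0.860/-0.874; half-tol=0.440, Σhalf²=0.288549
  -D: nom -20.300 → Σnom=33.320; wc +0.230/-0.230 → slack +1.090/-1.104; half-tol=0.230, Σhalf²=0.341449
  +E: nom +3.230 → Σnom=36.550; wc +0.230/-0.065 → slack +1.320/-1.169; half-tol=0.148, Σhalf²=0.363205
  +F: nom +30.110 → Σnom=66.660; wc +0.320/-0.320 → slack +1.640/-1.489; half-tol=0.320, Σhalf²=0.465605
Nominal = 66.660. Worst-case = [66.660 - 1.489, 66.660 + 1.640] = [65.171, 68.300]. RSS = √0.465605 = 0.682.

nominal=66.660 wc=[65.171,68.300] rss=0.682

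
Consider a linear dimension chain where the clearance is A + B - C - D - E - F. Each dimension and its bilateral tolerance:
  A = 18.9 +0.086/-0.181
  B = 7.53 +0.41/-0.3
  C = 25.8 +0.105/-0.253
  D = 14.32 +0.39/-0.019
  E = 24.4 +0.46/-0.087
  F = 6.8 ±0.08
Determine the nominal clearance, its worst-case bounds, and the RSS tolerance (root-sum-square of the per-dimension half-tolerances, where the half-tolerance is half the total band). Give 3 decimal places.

nominal=-44.890 wc=[-46.406,-43.955] rss=0.547

Stack each dimension's contribution:
  +A: nom +18.900 → Σnom=18.900; wc +0.086/-0.181 → slack +0.086/-0.181; half-tol=0.134, Σhalf²=0.017822
  +B: nom +7.530 → Σnom=26.430; wc +0.410/-0.300 → slack +0.496/-0.481; half-tol=0.355, Σhalf²=0.143847
  -C: nom -25.800 → Σnom=0.630; wc +0.253/-0.105 → slack +0.749/-0.586; half-tol=0.179, Σhalf²=0.175888
  -D: nom -14.320 → Σnom=-13.690; wc +0.019/-0.390 → slack +0.768/-0.976; half-tol=0.205, Σhalf²=0.217709
  -E: nom -24.400 → Σnom=-38.090; wc +0.087/-0.460 → slack +0.855/-1.436; half-tol=0.274, Σhalf²=0.292511
  -F: nom -6.800 → Σnom=-44.890; wc +0.080/-0.080 → slack +0.935/-1.516; half-tol=0.080, Σhalf²=0.298911
Nominal = -44.890. Worst-case = [-44.890 - 1.516, -44.890 + 0.935] = [-46.406, -43.955]. RSS = √0.298911 = 0.547.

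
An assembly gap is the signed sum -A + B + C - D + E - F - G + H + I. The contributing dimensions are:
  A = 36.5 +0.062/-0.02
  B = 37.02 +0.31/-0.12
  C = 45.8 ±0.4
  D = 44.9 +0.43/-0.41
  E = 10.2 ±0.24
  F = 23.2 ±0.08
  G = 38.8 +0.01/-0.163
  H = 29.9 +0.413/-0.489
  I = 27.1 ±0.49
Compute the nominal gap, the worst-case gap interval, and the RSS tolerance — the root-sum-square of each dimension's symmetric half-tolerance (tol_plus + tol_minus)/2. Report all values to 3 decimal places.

nominal=6.620 wc=[4.299,9.146] rss=0.948

Stack each dimension's contribution:
  -A: nom -36.500 → Σnom=-36.500; wc +0.020/-0.062 → slack +0.020/-0.062; half-tol=0.041, Σhalf²=0.001681
  +B: nom +37.020 → Σnom=0.520; wc +0.310/-0.120 → slack +0.330/-0.182; half-tol=0.215, Σhalf²=0.047906
  +C: nom +45.800 → Σnom=46.320; wc +0.400/-0.400 → slack +0.730/-0.582; half-tol=0.400, Σhalf²=0.207906
  -D: nom -44.900 → Σnom=1.420; wc +0.410/-0.430 → slack +1.140/-1.012; half-tol=0.420, Σhalf²=0.384306
  +E: nom +10.200 → Σnom=11.620; wc +0.240/-0.240 → slack +1.380/-1.252; half-tol=0.240, Σhalf²=0.441906
  -F: nom -23.200 → Σnom=-11.580; wc +0.080/-0.080 → slack +1.460/-1.332; half-tol=0.080, Σhalf²=0.448306
  -G: nom -38.800 → Σnom=-50.380; wc +0.163/-0.010 → slack +1.623/-1.342; half-tol=0.087, Σhalf²=0.455788
  +H: nom +29.900 → Σnom=-20.480; wc +0.413/-0.489 → slack +2.036/-1.831; half-tol=0.451, Σhalf²=0.659189
  +I: nom +27.100 → Σnom=6.620; wc +0.490/-0.490 → slack +2.526/-2.321; half-tol=0.490, Σhalf²=0.899289
Nominal = 6.620. Worst-case = [6.620 - 2.321, 6.620 + 2.526] = [4.299, 9.146]. RSS = √0.899289 = 0.948.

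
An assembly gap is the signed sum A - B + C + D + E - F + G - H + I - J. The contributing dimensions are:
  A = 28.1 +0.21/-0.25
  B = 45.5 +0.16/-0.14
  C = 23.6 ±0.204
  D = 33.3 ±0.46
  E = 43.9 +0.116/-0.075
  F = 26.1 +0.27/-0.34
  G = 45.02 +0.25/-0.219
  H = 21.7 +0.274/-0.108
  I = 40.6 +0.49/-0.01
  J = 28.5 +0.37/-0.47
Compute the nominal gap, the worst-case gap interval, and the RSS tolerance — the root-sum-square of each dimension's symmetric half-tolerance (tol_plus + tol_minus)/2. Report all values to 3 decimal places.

nominal=92.720 wc=[90.428,95.508] rss=0.872

Stack each dimension's contribution:
  +A: nom +28.100 → Σnom=28.100; wc +0.210/-0.250 → slack +0.210/-0.250; half-tol=0.230, Σhalf²=0.052900
  -B: nom -45.500 → Σnom=-17.400; wc +0.140/-0.160 → slack +0.350/-0.410; half-tol=0.150, Σhalf²=0.075400
  +C: nom +23.600 → Σnom=6.200; wc +0.204/-0.204 → slack +0.554/-0.614; half-tol=0.204, Σhalf²=0.117016
  +D: nom +33.300 → Σnom=39.500; wc +0.460/-0.460 → slack +1.014/-1.074; half-tol=0.460, Σhalf²=0.328616
  +E: nom +43.900 → Σnom=83.400; wc +0.116/-0.075 → slack +1.130/-1.149; half-tol=0.096, Σhalf²=0.337736
  -F: nom -26.100 → Σnom=57.300; wc +0.340/-0.270 → slack +1.470/-1.419; half-tol=0.305, Σhalf²=0.430761
  +G: nom +45.020 → Σnom=102.320; wc +0.250/-0.219 → slack +1.720/-1.638; half-tol=0.234, Σhalf²=0.485752
  -H: nom -21.700 → Σnom=80.620; wc +0.108/-0.274 → slack +1.828/-1.912; half-tol=0.191, Σhalf²=0.522232
  +I: nom +40.600 → Σnom=121.220; wc +0.490/-0.010 → slack +2.318/-1.922; half-tol=0.250, Σhalf²=0.584732
  -J: nom -28.500 → Σnom=92.720; wc +0.470/-0.370 → slack +2.788/-2.292; half-tol=0.420, Σhalf²=0.761132
Nominal = 92.720. Worst-case = [92.720 - 2.292, 92.720 + 2.788] = [90.428, 95.508]. RSS = √0.761132 = 0.872.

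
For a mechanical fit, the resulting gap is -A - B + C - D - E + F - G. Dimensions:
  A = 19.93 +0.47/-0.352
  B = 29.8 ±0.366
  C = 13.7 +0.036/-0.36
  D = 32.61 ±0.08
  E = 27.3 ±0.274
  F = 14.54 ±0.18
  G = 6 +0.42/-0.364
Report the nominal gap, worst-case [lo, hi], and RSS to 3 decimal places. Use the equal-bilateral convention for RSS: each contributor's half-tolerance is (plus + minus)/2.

Stack each dimension's contribution:
  -A: nom -19.930 → Σnom=-19.930; wc +0.352/-0.470 → slack +0.352/-0.470; half-tol=0.411, Σhalf²=0.168921
  -B: nom -29.800 → Σnom=-49.730; wc +0.366/-0.366 → slack +0.718/-0.836; half-tol=0.366, Σhalf²=0.302877
  +C: nom +13.700 → Σnom=-36.030; wc +0.036/-0.360 → slack +0.754/-1.196; half-tol=0.198, Σhalf²=0.342081
  -D: nom -32.610 → Σnom=-68.640; wc +0.080/-0.080 → slack +0.834/-1.276; half-tol=0.080, Σhalf²=0.348481
  -E: nom -27.300 → Σnom=-95.940; wc +0.274/-0.274 → slack +1.108/-1.550; half-tol=0.274, Σhalf²=0.423557
  +F: nom +14.540 → Σnom=-81.400; wc +0.180/-0.180 → slack +1.288/-1.730; half-tol=0.180, Σhalf²=0.455957
  -G: nom -6.000 → Σnom=-87.400; wc +0.364/-0.420 → slack +1.652/-2.150; half-tol=0.392, Σhalf²=0.609621
Nominal = -87.400. Worst-case = [-87.400 - 2.150, -87.400 + 1.652] = [-89.550, -85.748]. RSS = √0.609621 = 0.781.

nominal=-87.400 wc=[-89.550,-85.748] rss=0.781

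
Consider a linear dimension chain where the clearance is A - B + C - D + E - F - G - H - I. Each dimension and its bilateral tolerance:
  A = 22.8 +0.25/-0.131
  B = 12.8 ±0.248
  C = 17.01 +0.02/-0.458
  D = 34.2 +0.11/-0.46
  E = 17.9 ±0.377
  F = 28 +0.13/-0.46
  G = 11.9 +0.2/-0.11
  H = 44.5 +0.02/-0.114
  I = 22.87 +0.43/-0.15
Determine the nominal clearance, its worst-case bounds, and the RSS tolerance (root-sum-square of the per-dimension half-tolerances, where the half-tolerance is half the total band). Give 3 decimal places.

Stack each dimension's contribution:
  +A: nom +22.800 → Σnom=22.800; wc +0.250/-0.131 → slack +0.250/-0.131; half-tol=0.191, Σhalf²=0.036290
  -B: nom -12.800 → Σnom=10.000; wc +0.248/-0.248 → slack +0.498/-0.379; half-tol=0.248, Σhalf²=0.097794
  +C: nom +17.010 → Σnom=27.010; wc +0.020/-0.458 → slack +0.518/-0.837; half-tol=0.239, Σhalf²=0.154915
  -D: nom -34.200 → Σnom=-7.190; wc +0.460/-0.110 → slack +0.978/-0.947; half-tol=0.285, Σhalf²=0.236140
  +E: nom +17.900 → Σnom=10.710; wc +0.377/-0.377 → slack +1.355/-1.324; half-tol=0.377, Σhalf²=0.378269
  -F: nom -28.000 → Σnom=-17.290; wc +0.460/-0.130 → slack +1.815/-1.454; half-tol=0.295, Σhalf²=0.465294
  -G: nom -11.900 → Σnom=-29.190; wc +0.110/-0.200 → slack +1.925/-1.654; half-tol=0.155, Σhalf²=0.489319
  -H: nom -44.500 → Σnom=-73.690; wc +0.114/-0.020 → slack +2.039/-1.674; half-tol=0.067, Σhalf²=0.493808
  -I: nom -22.870 → Σnom=-96.560; wc +0.150/-0.430 → slack +2.189/-2.104; half-tol=0.290, Σhalf²=0.577908
Nominal = -96.560. Worst-case = [-96.560 - 2.104, -96.560 + 2.189] = [-98.664, -94.371]. RSS = √0.577908 = 0.760.

nominal=-96.560 wc=[-98.664,-94.371] rss=0.760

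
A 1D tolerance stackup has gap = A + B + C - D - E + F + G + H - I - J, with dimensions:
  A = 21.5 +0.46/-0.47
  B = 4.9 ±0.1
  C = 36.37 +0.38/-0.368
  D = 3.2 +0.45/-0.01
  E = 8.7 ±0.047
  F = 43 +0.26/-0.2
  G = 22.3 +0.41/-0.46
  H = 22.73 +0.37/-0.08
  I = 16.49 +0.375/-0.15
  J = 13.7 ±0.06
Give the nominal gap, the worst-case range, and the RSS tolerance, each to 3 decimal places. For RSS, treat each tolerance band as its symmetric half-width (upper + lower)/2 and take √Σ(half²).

nominal=108.710 wc=[106.100,110.957] rss=0.887

Stack each dimension's contribution:
  +A: nom +21.500 → Σnom=21.500; wc +0.460/-0.470 → slack +0.460/-0.470; half-tol=0.465, Σhalf²=0.216225
  +B: nom +4.900 → Σnom=26.400; wc +0.100/-0.100 → slack +0.560/-0.570; half-tol=0.100, Σhalf²=0.226225
  +C: nom +36.370 → Σnom=62.770; wc +0.380/-0.368 → slack +0.940/-0.938; half-tol=0.374, Σhalf²=0.366101
  -D: nom -3.200 → Σnom=59.570; wc +0.010/-0.450 → slack +0.950/-1.388; half-tol=0.230, Σhalf²=0.419001
  -E: nom -8.700 → Σnom=50.870; wc +0.047/-0.047 → slack +0.997/-1.435; half-tol=0.047, Σhalf²=0.421210
  +F: nom +43.000 → Σnom=93.870; wc +0.260/-0.200 → slack +1.257/-1.635; half-tol=0.230, Σhalf²=0.474110
  +G: nom +22.300 → Σnom=116.170; wc +0.410/-0.460 → slack +1.667/-2.095; half-tol=0.435, Σhalf²=0.663335
  +H: nom +22.730 → Σnom=138.900; wc +0.370/-0.080 → slack +2.037/-2.175; half-tol=0.225, Σhalf²=0.713960
  -I: nom -16.490 → Σnom=122.410; wc +0.150/-0.375 → slack +2.187/-2.550; half-tol=0.263, Σhalf²=0.782866
  -J: nom -13.700 → Σnom=108.710; wc +0.060/-0.060 → slack +2.247/-2.610; half-tol=0.060, Σhalf²=0.786466
Nominal = 108.710. Worst-case = [108.710 - 2.610, 108.710 + 2.247] = [106.100, 110.957]. RSS = √0.786466 = 0.887.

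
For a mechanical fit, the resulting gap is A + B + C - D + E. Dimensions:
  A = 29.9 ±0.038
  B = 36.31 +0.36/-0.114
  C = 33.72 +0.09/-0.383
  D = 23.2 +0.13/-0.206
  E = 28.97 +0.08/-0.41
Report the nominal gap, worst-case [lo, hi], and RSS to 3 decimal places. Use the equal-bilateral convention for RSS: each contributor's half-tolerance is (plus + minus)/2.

nominal=105.700 wc=[104.625,106.474] rss=0.449

Stack each dimension's contribution:
  +A: nom +29.900 → Σnom=29.900; wc +0.038/-0.038 → slack +0.038/-0.038; half-tol=0.038, Σhalf²=0.001444
  +B: nom +36.310 → Σnom=66.210; wc +0.360/-0.114 → slack +0.398/-0.152; half-tol=0.237, Σhalf²=0.057613
  +C: nom +33.720 → Σnom=99.930; wc +0.090/-0.383 → slack +0.488/-0.535; half-tol=0.236, Σhalf²=0.113545
  -D: nom -23.200 → Σnom=76.730; wc +0.206/-0.130 → slack +0.694/-0.665; half-tol=0.168, Σhalf²=0.141769
  +E: nom +28.970 → Σnom=105.700; wc +0.080/-0.410 → slack +0.774/-1.075; half-tol=0.245, Σhalf²=0.201794
Nominal = 105.700. Worst-case = [105.700 - 1.075, 105.700 + 0.774] = [104.625, 106.474]. RSS = √0.201794 = 0.449.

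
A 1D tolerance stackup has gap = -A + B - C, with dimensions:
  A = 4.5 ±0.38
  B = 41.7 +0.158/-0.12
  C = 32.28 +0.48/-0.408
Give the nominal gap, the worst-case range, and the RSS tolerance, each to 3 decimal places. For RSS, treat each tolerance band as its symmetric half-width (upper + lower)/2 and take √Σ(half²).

nominal=4.920 wc=[3.940,5.866] rss=0.601

Stack each dimension's contribution:
  -A: nom -4.500 → Σnom=-4.500; wc +0.380/-0.380 → slack +0.380/-0.380; half-tol=0.380, Σhalf²=0.144400
  +B: nom +41.700 → Σnom=37.200; wc +0.158/-0.120 → slack +0.538/-0.500; half-tol=0.139, Σhalf²=0.163721
  -C: nom -32.280 → Σnom=4.920; wc +0.408/-0.480 → slack +0.946/-0.980; half-tol=0.444, Σhalf²=0.360857
Nominal = 4.920. Worst-case = [4.920 - 0.980, 4.920 + 0.946] = [3.940, 5.866]. RSS = √0.360857 = 0.601.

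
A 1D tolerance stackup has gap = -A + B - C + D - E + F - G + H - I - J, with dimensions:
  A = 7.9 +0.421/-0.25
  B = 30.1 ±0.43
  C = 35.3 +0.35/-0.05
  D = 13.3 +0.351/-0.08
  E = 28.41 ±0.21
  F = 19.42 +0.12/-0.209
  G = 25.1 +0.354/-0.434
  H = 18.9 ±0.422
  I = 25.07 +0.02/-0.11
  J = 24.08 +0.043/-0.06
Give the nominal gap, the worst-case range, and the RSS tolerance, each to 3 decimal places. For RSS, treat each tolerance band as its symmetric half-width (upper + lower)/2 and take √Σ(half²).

Stack each dimension's contribution:
  -A: nom -7.900 → Σnom=-7.900; wc +0.250/-0.421 → slack +0.250/-0.421; half-tol=0.336, Σhalf²=0.112560
  +B: nom +30.100 → Σnom=22.200; wc +0.430/-0.430 → slack +0.680/-0.851; half-tol=0.430, Σhalf²=0.297460
  -C: nom -35.300 → Σnom=-13.100; wc +0.050/-0.350 → slack +0.730/-1.201; half-tol=0.200, Σhalf²=0.337460
  +D: nom +13.300 → Σnom=0.200; wc +0.351/-0.080 → slack +1.081/-1.281; half-tol=0.215, Σhalf²=0.383900
  -E: nom -28.410 → Σnom=-28.210; wc +0.210/-0.210 → slack +1.291/-1.491; half-tol=0.210, Σhalf²=0.428000
  +F: nom +19.420 → Σnom=-8.790; wc +0.120/-0.209 → slack +1.411/-1.700; half-tol=0.164, Σhalf²=0.455061
  -G: nom -25.100 → Σnom=-33.890; wc +0.434/-0.354 → slack +1.845/-2.054; half-tol=0.394, Σhalf²=0.610297
  +H: nom +18.900 → Σnom=-14.990; wc +0.422/-0.422 → slack +2.267/-2.476; half-tol=0.422, Σhalf²=0.788381
  -I: nom -25.070 → Σnom=-40.060; wc +0.110/-0.020 → slack +2.377/-2.496; half-tol=0.065, Σhalf²=0.792606
  -J: nom -24.080 → Σnom=-64.140; wc +0.060/-0.043 → slack +2.437/-2.539; half-tol=0.051, Σhalf²=0.795258
Nominal = -64.140. Worst-case = [-64.140 - 2.539, -64.140 + 2.437] = [-66.679, -61.703]. RSS = √0.795258 = 0.892.

nominal=-64.140 wc=[-66.679,-61.703] rss=0.892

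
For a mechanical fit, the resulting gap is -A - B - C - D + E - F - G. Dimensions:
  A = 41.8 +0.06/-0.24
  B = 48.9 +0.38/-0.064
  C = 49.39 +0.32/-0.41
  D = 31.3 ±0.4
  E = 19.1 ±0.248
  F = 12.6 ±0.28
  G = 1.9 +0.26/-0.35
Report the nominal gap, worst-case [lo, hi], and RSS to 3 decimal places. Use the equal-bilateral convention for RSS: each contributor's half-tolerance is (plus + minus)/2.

Stack each dimension's contribution:
  -A: nom -41.800 → Σnom=-41.800; wc +0.240/-0.060 → slack +0.240/-0.060; half-tol=0.150, Σhalf²=0.022500
  -B: nom -48.900 → Σnom=-90.700; wc +0.064/-0.380 → slack +0.304/-0.440; half-tol=0.222, Σhalf²=0.071784
  -C: nom -49.390 → Σnom=-140.090; wc +0.410/-0.320 → slack +0.714/-0.760; half-tol=0.365, Σhalf²=0.205009
  -D: nom -31.300 → Σnom=-171.390; wc +0.400/-0.400 → slack +1.114/-1.160; half-tol=0.400, Σhalf²=0.365009
  +E: nom +19.100 → Σnom=-152.290; wc +0.248/-0.248 → slack +1.362/-1.408; half-tol=0.248, Σhalf²=0.426513
  -F: nom -12.600 → Σnom=-164.890; wc +0.280/-0.280 → slack +1.642/-1.688; half-tol=0.280, Σhalf²=0.504913
  -G: nom -1.900 → Σnom=-166.790; wc +0.350/-0.260 → slack +1.992/-1.948; half-tol=0.305, Σhalf²=0.597938
Nominal = -166.790. Worst-case = [-166.790 - 1.948, -166.790 + 1.992] = [-168.738, -164.798]. RSS = √0.597938 = 0.773.

nominal=-166.790 wc=[-168.738,-164.798] rss=0.773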